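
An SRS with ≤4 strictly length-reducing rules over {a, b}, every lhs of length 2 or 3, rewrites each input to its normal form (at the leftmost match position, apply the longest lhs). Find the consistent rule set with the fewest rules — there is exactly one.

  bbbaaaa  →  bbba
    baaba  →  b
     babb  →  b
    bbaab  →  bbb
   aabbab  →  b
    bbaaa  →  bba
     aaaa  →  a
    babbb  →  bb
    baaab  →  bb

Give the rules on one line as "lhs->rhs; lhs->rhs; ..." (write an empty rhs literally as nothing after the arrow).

  | bbbaaaa => bbbaaa => bbbaa => bbba
  | baaba => baba => b
  | babb => b
  | bbaab => bbab => bbb

aa->a; ab->b; aba->; abb->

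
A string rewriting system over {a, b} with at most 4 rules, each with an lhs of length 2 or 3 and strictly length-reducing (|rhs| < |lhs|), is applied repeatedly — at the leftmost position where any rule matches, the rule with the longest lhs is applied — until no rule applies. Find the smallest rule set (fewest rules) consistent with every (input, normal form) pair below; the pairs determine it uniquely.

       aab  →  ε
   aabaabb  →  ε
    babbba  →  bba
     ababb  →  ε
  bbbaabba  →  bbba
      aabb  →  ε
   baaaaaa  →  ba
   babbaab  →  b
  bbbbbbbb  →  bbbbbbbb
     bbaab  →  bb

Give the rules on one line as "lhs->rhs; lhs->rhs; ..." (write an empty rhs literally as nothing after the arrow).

aa->a; ab->; abb->

  | aab => ab => ε
  | aabaabb => abaabb => aabb => abb => ε
  | babbba => bba
  | ababb => abb => ε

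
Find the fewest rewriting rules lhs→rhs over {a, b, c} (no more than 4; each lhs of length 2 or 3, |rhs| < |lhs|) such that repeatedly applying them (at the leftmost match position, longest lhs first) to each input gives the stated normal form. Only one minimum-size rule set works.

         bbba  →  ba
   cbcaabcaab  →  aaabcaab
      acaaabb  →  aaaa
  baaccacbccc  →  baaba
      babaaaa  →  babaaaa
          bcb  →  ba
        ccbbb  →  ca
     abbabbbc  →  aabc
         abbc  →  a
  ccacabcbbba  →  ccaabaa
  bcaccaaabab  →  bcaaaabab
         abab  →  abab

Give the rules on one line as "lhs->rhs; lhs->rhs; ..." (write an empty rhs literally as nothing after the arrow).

  | bbba => ba
  | cbcaabcaab => acaabcaab => aaabcaab
  | acaaabb => aaaabb => aaaa
  | baaccacbccc => baacacbccc => baaacbccc => baabaccc => baabacc => baabac => baaba

ac->a; acb->ba; bb->; cb->a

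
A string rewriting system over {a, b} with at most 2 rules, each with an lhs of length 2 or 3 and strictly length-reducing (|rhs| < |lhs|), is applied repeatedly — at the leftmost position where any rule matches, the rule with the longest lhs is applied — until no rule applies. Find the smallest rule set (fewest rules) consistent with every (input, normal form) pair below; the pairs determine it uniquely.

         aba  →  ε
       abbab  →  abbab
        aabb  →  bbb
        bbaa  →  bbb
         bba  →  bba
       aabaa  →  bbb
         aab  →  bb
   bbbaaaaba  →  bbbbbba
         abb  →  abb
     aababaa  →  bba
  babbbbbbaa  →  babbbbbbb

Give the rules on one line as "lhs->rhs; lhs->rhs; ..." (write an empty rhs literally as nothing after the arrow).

  | aba => ε
  | abbab
  | aabb => bbb
  | bbaa => bbb

aa->b; aba->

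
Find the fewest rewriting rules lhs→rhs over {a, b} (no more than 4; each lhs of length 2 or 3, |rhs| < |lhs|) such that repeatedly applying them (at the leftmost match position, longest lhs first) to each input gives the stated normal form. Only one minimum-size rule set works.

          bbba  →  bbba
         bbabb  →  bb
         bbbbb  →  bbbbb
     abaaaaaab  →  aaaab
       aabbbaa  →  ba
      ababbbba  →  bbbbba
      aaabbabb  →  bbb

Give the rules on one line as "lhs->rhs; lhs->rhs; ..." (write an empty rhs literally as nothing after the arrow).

  | bbba
  | bbabb => bb
  | bbbbb
  | abaaaaaab => baaaaab => aaaab

aba->b; abb->ba; baa->a; bab->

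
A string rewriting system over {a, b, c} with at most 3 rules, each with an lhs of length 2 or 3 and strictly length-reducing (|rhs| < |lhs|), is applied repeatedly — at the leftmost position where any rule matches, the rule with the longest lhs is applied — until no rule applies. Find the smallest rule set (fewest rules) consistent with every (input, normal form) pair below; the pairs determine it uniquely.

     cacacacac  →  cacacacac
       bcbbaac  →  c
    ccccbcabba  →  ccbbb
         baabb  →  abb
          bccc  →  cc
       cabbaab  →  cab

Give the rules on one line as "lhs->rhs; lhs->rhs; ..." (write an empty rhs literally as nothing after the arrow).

ba->; bc->; cca->bb

  | cacacacac
  | bcbbaac => bbaac => bac => c
  | ccccbcabba => ccccabba => ccbbbba => ccbbb
  | baabb => abb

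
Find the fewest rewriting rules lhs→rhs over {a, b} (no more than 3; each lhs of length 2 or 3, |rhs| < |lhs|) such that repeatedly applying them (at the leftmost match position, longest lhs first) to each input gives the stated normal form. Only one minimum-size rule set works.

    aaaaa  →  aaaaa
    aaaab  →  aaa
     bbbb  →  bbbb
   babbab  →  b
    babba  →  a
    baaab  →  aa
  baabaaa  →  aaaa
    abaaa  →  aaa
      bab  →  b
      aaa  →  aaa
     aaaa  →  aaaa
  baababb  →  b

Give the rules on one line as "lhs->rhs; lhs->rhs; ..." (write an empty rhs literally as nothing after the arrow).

aab->a; ab->b; ba->a

  | aaaaa
  | aaaab => aaa
  | bbbb
  | babbab => abbab => bbab => bab => ab => b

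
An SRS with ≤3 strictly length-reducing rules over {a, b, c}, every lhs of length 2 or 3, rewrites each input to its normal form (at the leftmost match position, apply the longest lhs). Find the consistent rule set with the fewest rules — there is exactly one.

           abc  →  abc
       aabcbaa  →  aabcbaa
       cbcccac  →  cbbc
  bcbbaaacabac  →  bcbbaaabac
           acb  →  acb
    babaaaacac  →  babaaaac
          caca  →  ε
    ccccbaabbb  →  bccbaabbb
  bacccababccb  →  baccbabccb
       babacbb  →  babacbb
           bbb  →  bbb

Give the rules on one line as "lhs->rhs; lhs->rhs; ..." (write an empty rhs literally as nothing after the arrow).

  | abc
  | aabcbaa
  | cbcccac => cbbcac => cbccc => cbbc
  | bcbbaaacabac => bcbbaaabac

bca->cc; ca->; ccc->bc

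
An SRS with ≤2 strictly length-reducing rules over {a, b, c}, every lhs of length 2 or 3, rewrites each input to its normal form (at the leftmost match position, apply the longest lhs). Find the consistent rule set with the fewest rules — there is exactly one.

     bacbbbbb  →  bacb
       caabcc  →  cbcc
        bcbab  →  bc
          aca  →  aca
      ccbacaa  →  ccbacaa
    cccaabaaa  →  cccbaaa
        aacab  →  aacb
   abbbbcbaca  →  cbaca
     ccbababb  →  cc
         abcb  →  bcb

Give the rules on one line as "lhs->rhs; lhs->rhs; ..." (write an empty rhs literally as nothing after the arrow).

ab->b; bb->

  | bacbbbbb => bacbbb => bacb
  | caabcc => cabcc => cbcc
  | bcbab => bcbb => bc
  | aca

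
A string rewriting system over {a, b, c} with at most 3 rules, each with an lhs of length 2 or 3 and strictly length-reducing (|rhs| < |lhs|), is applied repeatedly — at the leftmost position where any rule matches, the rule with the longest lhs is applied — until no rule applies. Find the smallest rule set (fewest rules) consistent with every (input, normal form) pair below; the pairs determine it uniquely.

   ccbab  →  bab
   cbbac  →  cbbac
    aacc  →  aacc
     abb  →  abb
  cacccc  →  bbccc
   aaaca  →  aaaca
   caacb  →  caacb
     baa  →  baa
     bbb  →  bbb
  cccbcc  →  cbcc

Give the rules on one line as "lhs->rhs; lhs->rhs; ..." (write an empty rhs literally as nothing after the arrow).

cac->bb; ccb->b

  | ccbab => bab
  | cbbac
  | aacc
  | abb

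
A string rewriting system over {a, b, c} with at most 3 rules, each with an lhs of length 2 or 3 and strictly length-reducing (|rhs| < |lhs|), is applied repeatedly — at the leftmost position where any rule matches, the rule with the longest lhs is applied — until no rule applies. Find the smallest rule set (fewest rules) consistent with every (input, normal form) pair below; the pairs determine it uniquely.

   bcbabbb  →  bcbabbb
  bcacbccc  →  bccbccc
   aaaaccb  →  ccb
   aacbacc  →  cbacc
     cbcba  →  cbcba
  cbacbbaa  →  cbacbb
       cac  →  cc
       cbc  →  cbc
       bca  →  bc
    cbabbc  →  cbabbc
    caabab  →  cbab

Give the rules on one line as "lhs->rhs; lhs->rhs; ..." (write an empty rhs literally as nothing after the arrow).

  | bcbabbb
  | bcacbccc => bccbccc
  | aaaaccb => aaccb => ccb
  | aacbacc => cbacc

aa->; ca->c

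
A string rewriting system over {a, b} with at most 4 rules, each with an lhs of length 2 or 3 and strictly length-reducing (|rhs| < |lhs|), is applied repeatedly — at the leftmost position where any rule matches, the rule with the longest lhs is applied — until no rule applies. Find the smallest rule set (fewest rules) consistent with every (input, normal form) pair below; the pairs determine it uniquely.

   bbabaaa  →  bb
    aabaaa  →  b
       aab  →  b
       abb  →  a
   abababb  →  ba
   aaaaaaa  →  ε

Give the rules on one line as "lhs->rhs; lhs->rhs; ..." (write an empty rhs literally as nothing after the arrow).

  | bbabaaa => bbaaaa => bbaaa => bbaa => bb
  | aabaaa => baaa => baa => b
  | aab => b
  | abb => ab => a

aa->; aaa->aa; ab->a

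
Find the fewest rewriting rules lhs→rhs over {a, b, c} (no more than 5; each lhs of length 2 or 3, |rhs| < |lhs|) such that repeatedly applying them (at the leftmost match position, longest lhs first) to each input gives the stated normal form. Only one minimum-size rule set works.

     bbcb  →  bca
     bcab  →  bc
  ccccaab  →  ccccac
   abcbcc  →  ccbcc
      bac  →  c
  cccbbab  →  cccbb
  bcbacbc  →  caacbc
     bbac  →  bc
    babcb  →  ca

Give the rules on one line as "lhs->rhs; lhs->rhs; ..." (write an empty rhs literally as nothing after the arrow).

ab->c; ba->; bcb->ca; cab->c

  | bbcb => bca
  | bcab => bc
  | ccccaab => ccccac
  | abcbcc => ccbcc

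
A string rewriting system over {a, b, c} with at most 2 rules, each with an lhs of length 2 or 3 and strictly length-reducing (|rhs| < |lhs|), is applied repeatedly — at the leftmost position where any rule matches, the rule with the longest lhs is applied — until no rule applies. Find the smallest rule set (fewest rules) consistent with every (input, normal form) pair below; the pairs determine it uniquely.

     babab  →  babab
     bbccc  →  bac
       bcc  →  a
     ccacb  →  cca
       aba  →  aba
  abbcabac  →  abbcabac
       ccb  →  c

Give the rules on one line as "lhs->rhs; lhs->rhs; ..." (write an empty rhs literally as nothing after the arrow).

  | babab
  | bbccc => bac
  | bcc => a
  | ccacb => cca

bcc->a; cb->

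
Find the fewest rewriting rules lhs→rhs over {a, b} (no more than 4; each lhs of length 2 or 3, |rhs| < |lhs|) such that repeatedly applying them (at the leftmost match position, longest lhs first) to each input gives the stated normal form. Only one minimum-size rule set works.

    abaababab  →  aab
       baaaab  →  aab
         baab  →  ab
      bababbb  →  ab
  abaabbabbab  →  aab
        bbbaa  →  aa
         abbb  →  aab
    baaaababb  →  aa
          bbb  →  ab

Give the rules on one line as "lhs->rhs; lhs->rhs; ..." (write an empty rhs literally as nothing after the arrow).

aaa->aa; ba->; bb->a

  | abaababab => aababab => aabab => aab
  | baaaab => aaab => aab
  | baab => ab
  | bababbb => babbb => bbb => ab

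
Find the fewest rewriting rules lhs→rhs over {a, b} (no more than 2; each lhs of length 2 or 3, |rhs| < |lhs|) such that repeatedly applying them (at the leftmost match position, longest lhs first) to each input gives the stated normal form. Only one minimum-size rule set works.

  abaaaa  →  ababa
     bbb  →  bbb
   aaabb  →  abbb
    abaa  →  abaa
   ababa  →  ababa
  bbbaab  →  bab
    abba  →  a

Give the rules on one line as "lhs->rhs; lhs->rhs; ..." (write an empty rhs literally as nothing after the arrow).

aaa->ab; bba->

  | abaaaa => ababa
  | bbb
  | aaabb => abbb
  | abaa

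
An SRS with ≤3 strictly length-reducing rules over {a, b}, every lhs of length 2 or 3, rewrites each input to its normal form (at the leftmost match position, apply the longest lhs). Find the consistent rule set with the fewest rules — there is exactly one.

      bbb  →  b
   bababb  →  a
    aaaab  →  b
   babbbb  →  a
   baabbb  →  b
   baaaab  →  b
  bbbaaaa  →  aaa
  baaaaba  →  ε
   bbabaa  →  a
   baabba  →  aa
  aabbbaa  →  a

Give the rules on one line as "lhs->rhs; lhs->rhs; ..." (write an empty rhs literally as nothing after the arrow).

ab->b; ba->; bb->a

  | bbb => ab => b
  | bababb => babb => bb => a
  | aaaab => aaab => aab => ab => b
  | babbbb => bbbb => abb => bb => a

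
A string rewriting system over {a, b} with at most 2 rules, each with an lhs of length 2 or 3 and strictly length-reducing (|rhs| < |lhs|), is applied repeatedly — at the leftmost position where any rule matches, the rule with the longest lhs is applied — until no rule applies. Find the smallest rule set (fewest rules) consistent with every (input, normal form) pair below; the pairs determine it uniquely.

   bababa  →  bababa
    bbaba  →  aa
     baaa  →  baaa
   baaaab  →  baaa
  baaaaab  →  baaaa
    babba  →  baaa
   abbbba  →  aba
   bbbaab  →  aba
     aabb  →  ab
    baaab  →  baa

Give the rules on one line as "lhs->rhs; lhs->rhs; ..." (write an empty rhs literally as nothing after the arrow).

  | bababa
  | bbaba => aaba => aa
  | baaa
  | baaaab => baaa

aab->a; bb->a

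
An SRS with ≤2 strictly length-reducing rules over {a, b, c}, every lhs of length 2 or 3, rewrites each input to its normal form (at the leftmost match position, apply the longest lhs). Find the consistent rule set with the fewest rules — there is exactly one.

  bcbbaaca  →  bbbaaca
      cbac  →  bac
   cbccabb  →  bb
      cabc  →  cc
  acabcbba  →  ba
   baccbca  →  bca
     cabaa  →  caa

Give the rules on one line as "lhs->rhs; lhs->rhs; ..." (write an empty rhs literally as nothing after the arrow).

  | bcbbaaca => bbbaaca
  | cbac => bac
  | cbccabb => bccabb => bccb => bcb => bb
  | cabc => cc

ab->; cb->b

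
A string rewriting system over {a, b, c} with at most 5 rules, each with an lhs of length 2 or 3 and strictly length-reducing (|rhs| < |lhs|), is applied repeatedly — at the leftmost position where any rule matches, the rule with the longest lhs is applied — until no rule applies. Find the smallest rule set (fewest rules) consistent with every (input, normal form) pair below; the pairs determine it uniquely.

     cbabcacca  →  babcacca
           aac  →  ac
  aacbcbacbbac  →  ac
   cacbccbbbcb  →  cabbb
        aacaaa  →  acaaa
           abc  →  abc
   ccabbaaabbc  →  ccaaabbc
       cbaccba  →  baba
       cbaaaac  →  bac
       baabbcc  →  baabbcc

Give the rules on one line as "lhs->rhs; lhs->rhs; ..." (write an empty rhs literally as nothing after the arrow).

  | cbabcacca => babcacca
  | aac => ac
  | aacbcbacbbac => acbcbacbbac => abcbacbbac => abbacbbac => acbbac => aac => ac
  | cacbccbbbcb => cabccbbbcb => cabcbcb => cabbcb => cabbb

aac->ac; bba->; cb->b; cbb->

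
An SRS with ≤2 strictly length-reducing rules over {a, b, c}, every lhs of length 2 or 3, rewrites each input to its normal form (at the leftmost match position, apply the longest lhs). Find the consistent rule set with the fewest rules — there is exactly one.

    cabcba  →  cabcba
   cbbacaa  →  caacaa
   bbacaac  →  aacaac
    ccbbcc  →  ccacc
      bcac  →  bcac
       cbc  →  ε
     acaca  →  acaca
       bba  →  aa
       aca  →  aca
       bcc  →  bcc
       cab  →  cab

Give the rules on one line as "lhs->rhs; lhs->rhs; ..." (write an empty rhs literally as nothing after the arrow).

  | cabcba
  | cbbacaa => caacaa
  | bbacaac => aacaac
  | ccbbcc => ccacc

bb->a; cbc->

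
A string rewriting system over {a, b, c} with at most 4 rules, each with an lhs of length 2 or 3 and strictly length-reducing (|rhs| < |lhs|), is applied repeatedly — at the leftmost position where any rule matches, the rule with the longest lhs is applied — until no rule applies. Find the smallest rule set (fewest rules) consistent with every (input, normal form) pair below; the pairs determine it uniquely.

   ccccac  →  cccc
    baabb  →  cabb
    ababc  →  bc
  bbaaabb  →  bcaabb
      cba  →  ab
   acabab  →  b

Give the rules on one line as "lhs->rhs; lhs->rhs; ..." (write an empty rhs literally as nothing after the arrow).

ac->; ba->c; cba->ab

  | ccccac => cccc
  | baabb => cabb
  | ababc => acbc => bc
  | bbaaabb => bcaabb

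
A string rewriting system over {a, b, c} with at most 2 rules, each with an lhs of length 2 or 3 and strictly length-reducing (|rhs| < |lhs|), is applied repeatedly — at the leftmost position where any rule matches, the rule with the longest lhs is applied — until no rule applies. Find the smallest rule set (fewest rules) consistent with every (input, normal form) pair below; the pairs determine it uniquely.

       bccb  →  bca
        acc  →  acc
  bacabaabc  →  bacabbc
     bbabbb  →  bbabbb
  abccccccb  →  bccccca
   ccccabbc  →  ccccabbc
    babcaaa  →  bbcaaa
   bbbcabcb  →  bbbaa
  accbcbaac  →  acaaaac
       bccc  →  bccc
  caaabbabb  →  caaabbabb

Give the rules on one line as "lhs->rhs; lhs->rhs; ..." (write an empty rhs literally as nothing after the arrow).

  | bccb => bca
  | acc
  | bacabaabc => bacababc => bacabbc
  | bbabbb

abc->bc; cb->a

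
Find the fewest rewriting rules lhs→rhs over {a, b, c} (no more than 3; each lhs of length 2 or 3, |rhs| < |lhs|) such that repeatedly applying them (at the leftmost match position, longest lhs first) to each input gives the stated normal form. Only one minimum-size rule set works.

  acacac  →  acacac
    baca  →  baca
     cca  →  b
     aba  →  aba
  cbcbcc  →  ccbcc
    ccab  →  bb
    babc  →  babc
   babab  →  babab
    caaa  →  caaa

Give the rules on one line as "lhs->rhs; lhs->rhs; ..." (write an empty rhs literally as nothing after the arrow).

  | acacac
  | baca
  | cca => b
  | aba

bcb->cb; cca->b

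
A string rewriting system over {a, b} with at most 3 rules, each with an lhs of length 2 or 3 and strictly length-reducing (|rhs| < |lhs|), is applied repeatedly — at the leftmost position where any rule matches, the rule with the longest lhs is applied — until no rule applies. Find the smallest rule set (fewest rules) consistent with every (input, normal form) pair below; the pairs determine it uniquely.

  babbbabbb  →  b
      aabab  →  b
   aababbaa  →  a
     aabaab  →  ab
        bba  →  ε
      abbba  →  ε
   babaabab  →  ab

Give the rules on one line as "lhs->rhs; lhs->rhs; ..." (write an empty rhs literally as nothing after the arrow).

  | babbbabbb => bbbabbb => ababbb => abbb => aab => b
  | aabab => bab => b
  | aababbaa => babbaa => bbaa => aaa => a
  | aabaab => baab => ab

aa->; ba->; bb->a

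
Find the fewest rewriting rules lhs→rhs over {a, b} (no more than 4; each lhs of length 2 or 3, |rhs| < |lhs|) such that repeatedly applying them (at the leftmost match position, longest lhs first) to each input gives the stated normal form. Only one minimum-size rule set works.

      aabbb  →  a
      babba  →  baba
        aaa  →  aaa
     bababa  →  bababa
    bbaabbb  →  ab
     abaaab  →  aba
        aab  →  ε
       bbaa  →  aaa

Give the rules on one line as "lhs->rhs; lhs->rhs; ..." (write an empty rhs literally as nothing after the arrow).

aab->; abb->ab; bb->a

  | aabbb => bb => a
  | babba => baba
  | aaa
  | bababa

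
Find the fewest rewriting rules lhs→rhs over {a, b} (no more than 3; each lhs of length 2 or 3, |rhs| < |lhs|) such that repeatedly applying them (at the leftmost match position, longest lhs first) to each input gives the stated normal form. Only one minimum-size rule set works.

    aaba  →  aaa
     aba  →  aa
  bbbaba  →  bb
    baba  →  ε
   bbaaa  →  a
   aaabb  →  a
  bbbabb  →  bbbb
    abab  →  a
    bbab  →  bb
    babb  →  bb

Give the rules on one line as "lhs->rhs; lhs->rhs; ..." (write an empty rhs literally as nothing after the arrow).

ab->; aba->aa; ba->

  | aaba => aaa
  | aba => aa
  | bbbaba => bbba => bb
  | baba => ba => ε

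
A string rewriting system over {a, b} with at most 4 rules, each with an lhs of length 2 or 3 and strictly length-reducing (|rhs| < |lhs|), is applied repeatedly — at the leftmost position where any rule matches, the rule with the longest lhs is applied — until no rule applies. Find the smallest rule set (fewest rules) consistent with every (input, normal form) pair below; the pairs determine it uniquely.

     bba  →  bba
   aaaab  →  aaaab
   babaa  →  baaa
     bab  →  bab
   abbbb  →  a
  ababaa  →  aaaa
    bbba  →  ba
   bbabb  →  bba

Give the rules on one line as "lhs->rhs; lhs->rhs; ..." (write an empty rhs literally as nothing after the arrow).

aba->aa; abb->a; bbb->b

  | bba
  | aaaab
  | babaa => baaa
  | bab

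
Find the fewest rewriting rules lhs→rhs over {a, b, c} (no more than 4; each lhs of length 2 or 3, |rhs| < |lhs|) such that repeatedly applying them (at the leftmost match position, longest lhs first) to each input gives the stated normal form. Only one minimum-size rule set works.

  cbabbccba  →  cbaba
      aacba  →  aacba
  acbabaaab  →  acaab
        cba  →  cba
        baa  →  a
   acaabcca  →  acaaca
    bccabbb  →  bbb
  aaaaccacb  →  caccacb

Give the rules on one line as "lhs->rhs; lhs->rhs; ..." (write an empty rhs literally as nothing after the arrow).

  | cbabbccba => cbabcba => cbaba
  | aacba
  | acbabaaab => acbaaab => acaab
  | cba

aaa->c; baa->a; bc->; cab->b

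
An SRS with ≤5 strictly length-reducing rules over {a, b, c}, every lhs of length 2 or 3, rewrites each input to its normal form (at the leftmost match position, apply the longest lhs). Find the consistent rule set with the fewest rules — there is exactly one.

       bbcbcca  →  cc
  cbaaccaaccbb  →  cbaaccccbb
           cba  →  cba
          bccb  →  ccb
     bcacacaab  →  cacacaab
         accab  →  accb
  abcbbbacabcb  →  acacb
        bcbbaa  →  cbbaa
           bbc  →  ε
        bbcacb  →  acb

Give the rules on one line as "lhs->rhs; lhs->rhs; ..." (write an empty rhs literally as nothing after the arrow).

  | bbcbcca => bcca => cca => cc
  | cbaaccaaccbb => cbaaccaccbb => cbaaccccbb
  | cba
  | bccb => ccb

bac->c; bbc->; bc->c; cca->cc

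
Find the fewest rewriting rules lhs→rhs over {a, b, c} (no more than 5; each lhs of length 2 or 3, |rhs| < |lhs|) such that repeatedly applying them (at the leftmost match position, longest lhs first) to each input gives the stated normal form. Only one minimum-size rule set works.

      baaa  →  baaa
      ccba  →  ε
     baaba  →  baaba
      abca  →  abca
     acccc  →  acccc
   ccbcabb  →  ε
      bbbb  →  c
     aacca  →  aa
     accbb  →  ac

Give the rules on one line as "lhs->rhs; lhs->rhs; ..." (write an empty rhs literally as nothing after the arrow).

bbb->c; cb->c; cbb->; cca->

  | baaa
  | ccba => cca => ε
  | baaba
  | abca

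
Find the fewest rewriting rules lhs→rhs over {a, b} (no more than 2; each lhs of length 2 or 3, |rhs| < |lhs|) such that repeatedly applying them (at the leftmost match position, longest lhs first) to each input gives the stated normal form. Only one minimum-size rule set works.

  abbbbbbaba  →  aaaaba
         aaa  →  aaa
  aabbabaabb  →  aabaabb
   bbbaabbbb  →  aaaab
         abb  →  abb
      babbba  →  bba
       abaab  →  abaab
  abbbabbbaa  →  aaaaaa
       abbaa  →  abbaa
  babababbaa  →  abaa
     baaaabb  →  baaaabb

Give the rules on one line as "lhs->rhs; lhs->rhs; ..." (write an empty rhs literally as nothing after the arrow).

  | abbbbbbaba => aabbbaba => aaaaba
  | aaa
  | aabbabaabb => aabaabb
  | bbbaabbbb => aaabbbb => aaaab

bab->; bbb->a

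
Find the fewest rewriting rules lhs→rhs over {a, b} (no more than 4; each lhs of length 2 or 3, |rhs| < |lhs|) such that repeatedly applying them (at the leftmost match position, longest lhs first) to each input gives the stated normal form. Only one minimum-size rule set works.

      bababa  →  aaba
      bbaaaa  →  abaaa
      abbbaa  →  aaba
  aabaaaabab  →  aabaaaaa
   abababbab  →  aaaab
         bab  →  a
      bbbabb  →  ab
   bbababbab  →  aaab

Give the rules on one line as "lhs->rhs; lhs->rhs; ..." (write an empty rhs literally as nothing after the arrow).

  | bababa => aaba
  | bbaaaa => abaaa
  | abbbaa => abbaa => aaba
  | aabaaaabab => aabaaaaa

bab->a; bb->b; bba->ab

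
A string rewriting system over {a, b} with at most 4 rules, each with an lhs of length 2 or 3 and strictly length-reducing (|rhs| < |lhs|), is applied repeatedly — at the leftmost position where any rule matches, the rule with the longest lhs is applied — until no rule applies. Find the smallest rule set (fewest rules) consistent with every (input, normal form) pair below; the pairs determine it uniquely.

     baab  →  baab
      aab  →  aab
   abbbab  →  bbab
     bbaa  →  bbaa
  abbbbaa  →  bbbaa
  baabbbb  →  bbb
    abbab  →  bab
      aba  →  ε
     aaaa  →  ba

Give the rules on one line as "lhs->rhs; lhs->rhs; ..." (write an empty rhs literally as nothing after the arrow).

  | baab
  | aab
  | abbbab => bbab
  | bbaa

aaa->b; aba->; abb->b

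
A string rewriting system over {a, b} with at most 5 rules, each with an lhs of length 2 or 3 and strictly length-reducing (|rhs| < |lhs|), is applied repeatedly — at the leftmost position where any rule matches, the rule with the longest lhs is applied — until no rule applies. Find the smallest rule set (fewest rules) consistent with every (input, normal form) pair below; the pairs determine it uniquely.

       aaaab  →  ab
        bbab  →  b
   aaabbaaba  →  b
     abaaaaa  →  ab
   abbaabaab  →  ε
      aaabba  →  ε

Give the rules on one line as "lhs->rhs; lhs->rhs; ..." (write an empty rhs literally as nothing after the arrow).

  | aaaab => ab
  | bbab => aab => b
  | aaabbaaba => bbaaba => aaaba => ba => b
  | abaaaaa => abaaaa => abaaa => abaa => aba => ab

aa->; aaa->; ba->b; bb->a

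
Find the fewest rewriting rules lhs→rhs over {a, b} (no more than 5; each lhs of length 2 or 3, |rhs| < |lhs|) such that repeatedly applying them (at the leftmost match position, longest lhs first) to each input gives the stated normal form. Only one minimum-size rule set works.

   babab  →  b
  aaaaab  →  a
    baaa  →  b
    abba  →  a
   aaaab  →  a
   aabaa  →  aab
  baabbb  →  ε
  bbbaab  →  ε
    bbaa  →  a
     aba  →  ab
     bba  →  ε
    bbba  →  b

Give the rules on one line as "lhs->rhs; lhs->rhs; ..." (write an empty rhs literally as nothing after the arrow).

aaa->ab; ba->b; bb->; bba->

  | babab => bbab => b
  | aaaaab => abaab => abab => abb => a
  | baaa => baa => ba => b
  | abba => a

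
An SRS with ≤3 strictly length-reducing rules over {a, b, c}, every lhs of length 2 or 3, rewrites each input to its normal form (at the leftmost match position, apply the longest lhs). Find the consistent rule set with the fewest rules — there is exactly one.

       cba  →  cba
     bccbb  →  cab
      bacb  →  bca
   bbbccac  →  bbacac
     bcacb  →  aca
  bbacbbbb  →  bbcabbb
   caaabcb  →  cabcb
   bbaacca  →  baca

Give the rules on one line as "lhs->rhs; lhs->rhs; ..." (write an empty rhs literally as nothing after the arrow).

  | cba
  | bccbb => acbb => cab
  | bacb => bca
  | bbbccac => bbacac

aa->; acb->ca; bcc->ac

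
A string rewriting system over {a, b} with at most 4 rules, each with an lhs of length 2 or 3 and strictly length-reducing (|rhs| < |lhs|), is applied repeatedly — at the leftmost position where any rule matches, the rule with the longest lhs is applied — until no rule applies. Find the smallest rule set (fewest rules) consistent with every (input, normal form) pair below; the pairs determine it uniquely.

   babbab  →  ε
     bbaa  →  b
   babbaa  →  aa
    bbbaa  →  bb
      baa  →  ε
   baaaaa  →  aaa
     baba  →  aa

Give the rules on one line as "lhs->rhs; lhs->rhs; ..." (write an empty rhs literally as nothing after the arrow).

  | babbab => abab => ab => ε
  | bbaa => b
  | babbaa => abaa => aa
  | bbbaa => bb

ab->; baa->; bab->a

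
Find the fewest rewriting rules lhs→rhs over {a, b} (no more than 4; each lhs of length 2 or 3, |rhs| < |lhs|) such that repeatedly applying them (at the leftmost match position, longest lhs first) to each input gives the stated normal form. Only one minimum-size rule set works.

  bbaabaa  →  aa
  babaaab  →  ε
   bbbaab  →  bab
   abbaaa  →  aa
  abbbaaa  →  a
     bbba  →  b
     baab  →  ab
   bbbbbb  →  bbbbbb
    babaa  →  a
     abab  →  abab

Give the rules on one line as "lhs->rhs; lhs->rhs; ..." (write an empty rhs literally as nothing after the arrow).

  | bbaabaa => abaa => aa
  | babaaab => baaab => aab => ε
  | bbbaab => bab
  | abbaaa => bbaaa => aa

aab->; abb->bb; baa->a; bba->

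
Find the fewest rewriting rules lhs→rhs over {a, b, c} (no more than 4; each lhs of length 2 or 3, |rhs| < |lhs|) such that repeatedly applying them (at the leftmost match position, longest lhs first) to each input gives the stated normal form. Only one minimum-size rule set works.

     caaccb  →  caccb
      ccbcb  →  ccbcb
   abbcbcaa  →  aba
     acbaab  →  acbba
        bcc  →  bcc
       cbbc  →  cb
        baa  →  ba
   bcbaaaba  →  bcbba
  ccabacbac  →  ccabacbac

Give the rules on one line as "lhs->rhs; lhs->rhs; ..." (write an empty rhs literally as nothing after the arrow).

aa->a; aab->ba; bbc->b

  | caaccb => caccb
  | ccbcb
  | abbcbcaa => abbcaa => abaa => aba
  | acbaab => acbba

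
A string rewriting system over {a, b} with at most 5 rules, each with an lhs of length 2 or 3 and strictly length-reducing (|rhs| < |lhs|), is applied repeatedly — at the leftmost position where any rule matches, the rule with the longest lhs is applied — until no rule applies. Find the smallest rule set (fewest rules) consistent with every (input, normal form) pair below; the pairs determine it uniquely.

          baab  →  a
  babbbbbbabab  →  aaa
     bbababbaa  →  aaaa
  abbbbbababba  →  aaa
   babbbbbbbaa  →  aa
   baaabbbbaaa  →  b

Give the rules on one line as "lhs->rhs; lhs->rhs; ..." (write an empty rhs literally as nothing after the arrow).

  | baab => bab => bb => a
  | babbbbbbabab => bbbbbbbabab => abbbbbabab => bbbabab => ababab => aabab => aaab => aaa
  | bbababbaa => aababbaa => aaabbaa => aaaa
  | abbbbbababba => bbbababba => abababba => aababba => aaabba => aaa

ab->a; abb->; ba->b; bb->a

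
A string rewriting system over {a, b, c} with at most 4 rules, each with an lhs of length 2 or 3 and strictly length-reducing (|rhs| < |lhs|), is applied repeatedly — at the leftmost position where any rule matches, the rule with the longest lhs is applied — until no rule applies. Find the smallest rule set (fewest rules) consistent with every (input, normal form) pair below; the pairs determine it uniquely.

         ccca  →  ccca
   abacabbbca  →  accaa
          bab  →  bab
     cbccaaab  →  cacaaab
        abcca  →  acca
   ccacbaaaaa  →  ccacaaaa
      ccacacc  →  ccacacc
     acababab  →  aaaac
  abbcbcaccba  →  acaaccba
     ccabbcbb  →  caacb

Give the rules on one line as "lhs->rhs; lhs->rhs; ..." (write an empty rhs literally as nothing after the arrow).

  | ccca
  | abacabbbca => abaacbbca => abccbbca => accbbca => accbca => accaa
  | bab
  | cbccaaab => cacaaab

baa->bc; bc->c; cab->ac; cbc->ca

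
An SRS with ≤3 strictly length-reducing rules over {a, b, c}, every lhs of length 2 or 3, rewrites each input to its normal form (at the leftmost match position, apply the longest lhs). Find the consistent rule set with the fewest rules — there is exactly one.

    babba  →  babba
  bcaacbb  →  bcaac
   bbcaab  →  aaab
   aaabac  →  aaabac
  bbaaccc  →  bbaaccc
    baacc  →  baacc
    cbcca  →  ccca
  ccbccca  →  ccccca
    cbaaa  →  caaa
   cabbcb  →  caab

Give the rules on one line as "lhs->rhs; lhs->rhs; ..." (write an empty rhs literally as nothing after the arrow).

bbc->a; cb->c

  | babba
  | bcaacbb => bcaacb => bcaac
  | bbcaab => aaab
  | aaabac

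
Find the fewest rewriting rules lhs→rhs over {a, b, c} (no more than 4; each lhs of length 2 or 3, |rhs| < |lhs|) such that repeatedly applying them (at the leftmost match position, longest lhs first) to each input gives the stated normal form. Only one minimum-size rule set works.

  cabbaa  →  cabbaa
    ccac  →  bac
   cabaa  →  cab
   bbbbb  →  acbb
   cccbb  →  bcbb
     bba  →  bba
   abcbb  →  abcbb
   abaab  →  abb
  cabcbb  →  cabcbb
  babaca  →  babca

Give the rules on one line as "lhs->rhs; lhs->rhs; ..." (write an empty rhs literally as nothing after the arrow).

aba->ab; bbb->ac; cc->b

  | cabbaa
  | ccac => bac
  | cabaa => caba => cab
  | bbbbb => acbb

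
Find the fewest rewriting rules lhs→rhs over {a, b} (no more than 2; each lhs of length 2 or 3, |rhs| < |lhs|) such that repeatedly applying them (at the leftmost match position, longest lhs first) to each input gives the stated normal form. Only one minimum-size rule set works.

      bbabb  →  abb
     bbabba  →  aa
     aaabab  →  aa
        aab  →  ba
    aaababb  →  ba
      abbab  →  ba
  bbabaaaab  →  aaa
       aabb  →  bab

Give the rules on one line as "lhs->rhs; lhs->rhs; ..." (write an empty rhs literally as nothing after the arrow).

aab->ba; bba->a

  | bbabb => abb
  | bbabba => abba => aa
  | aaabab => abaab => abba => aa
  | aab => ba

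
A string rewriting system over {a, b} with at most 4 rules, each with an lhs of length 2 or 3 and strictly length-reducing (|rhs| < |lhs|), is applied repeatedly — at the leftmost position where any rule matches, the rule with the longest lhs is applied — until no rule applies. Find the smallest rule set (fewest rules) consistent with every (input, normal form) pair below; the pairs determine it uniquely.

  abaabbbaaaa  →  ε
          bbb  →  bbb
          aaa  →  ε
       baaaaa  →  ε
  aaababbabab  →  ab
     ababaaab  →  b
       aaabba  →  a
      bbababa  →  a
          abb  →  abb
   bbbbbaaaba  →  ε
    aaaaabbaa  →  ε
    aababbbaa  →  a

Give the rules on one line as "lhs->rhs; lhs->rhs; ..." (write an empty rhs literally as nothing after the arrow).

  | abaabbbaaaa => aabbbaaaa => bbbaaaa => baaaa => aaa => aa => ε
  | bbb
  | aaa => aa => ε
  | baaaaa => aaaa => aaa => aa => ε

aa->; aaa->aa; ba->; bba->a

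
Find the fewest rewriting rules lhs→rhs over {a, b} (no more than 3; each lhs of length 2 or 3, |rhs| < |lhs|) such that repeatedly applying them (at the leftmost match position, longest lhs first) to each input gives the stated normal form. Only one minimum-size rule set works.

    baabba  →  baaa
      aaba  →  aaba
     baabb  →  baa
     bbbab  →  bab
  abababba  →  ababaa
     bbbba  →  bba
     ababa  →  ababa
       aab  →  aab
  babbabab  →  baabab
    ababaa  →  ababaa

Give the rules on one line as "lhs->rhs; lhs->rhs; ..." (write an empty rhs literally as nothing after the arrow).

abb->a; bbb->b

  | baabba => baaa
  | aaba
  | baabb => baa
  | bbbab => bab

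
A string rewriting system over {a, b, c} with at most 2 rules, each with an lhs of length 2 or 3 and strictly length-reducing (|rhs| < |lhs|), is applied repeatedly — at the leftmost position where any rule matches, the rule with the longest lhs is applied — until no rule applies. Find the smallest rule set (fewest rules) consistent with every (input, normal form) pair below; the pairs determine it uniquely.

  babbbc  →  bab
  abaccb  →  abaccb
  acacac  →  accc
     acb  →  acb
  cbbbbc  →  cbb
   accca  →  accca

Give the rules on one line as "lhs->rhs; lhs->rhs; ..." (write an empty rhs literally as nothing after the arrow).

  | babbbc => bab
  | abaccb
  | acacac => accac => accc
  | acb

bbc->; cac->cc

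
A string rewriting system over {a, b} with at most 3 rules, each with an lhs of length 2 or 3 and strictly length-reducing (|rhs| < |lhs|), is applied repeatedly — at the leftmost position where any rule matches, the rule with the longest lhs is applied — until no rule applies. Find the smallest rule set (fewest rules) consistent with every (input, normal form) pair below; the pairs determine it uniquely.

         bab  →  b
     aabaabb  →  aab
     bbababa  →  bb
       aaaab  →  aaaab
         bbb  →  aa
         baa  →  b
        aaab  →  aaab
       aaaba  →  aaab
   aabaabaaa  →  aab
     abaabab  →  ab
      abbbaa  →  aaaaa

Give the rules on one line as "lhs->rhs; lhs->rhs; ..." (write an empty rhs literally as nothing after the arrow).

  | bab => ba => b
  | aabaabb => aababb => aabab => aaba => aab
  | bbababa => bbaaba => bbaba => bbaa => bba => bb
  | aaaab

ba->b; bab->ba; bbb->aa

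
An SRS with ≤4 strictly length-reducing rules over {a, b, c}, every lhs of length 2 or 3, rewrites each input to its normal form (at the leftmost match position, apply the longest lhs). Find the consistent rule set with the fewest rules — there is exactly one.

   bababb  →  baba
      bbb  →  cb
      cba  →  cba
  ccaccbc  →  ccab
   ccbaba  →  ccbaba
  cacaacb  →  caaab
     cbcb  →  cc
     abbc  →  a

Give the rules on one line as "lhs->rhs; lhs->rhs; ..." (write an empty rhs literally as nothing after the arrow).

ac->a; bb->c; bc->b

  | bababb => babac => baba
  | bbb => cb
  | cba
  | ccaccbc => ccacbc => ccabc => ccab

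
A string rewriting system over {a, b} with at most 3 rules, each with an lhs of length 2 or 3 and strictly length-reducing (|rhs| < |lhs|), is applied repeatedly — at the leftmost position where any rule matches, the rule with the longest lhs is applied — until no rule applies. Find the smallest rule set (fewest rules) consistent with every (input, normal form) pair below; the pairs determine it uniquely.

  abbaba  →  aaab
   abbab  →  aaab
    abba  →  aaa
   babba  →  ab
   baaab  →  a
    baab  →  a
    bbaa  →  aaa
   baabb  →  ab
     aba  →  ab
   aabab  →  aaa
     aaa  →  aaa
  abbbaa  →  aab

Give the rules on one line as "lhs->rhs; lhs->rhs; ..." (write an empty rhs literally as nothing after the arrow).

  | abbaba => aaaba => aaab
  | abbab => aaab
  | abba => aaa
  | babba => bbba => aba => ab

ba->b; bb->a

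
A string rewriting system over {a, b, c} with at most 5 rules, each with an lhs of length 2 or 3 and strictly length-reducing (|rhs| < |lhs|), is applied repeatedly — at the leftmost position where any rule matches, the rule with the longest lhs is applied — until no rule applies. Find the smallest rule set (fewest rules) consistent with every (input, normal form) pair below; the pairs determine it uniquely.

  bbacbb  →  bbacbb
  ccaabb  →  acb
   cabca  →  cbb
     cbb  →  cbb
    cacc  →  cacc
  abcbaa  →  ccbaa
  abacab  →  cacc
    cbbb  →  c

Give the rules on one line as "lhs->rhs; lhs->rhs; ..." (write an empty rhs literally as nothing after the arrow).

  | bbacbb
  | ccaabb => bbabb => bbcb => acb
  | cabca => ccca => cbb
  | cbb

ab->c; bbb->; bbc->ac; cca->bb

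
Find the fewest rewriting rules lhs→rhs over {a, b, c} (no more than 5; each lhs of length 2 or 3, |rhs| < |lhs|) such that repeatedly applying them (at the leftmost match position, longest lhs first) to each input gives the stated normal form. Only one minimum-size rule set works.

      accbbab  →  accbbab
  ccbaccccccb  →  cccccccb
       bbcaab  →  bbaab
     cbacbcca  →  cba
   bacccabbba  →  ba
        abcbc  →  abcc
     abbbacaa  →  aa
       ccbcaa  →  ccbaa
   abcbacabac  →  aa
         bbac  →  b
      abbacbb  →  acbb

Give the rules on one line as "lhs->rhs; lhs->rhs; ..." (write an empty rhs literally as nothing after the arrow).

  | accbbab
  | ccbaccccccb => cccccccb
  | bbcaab => bbaab
  | cbacbcca => cbcca => cbca => cba

abb->; bac->; bcb->bc; ca->a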